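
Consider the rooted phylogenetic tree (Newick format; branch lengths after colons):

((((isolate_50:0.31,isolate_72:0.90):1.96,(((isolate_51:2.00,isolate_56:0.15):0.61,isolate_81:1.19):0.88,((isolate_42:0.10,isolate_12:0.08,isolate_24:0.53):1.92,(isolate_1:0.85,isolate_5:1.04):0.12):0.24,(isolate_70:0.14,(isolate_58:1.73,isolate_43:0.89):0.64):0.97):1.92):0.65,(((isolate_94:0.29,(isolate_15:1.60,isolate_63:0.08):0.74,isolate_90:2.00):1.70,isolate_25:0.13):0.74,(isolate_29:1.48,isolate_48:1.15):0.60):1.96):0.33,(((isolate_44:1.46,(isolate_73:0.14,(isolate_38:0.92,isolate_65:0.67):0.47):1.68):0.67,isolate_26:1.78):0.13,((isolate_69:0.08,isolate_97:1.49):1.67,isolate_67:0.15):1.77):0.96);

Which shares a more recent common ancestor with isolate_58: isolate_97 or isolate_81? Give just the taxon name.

isolate_81

The MRCA of isolate_58 and isolate_81 subtends (((isolate_51,isolate_56),isolate_81),((isolate_42,isolate_12,isolate_24),(isolate_1,isolate_5)),(isolate_70,(isolate_58,isolate_43))) (11 taxa).
The MRCA of isolate_58 and isolate_97 is the root, subtending the entire tree (28 taxa).
The first is nested inside the second, so isolate_58 shares a more recent common ancestor with isolate_81.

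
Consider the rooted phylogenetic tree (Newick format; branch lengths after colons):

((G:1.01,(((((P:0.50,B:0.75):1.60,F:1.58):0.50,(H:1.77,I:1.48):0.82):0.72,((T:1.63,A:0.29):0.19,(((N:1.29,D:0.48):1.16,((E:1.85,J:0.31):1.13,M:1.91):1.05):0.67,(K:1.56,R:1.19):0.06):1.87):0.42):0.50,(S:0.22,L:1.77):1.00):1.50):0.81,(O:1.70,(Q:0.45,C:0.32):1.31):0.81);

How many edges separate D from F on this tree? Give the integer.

The MRCA of D and F is the node subtending ((((P,B),F),(H,I)),((T,A),(((N,D),((E,J),M)),(K,R)))).
From D up to that node: 5 branches. From F up to the same node: 3 branches. Total: 5 + 3 = 8.

8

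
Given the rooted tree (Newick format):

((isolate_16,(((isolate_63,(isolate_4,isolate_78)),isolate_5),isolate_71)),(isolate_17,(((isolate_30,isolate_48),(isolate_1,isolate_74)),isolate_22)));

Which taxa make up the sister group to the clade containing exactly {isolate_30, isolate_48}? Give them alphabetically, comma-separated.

The clade containing exactly {isolate_30, isolate_48} attaches to the tree at the node subtending ((isolate_30,isolate_48),(isolate_1,isolate_74)).
The other lineage descending from that same node — the sister group — is (isolate_1,isolate_74); its 2 tips in alphabetical order are the answer.

isolate_1, isolate_74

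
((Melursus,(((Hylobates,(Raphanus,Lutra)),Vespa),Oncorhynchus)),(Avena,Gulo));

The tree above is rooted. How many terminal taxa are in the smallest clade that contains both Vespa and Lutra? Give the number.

4

The MRCA of Vespa and Lutra is the node subtending ((Hylobates,(Raphanus,Lutra)),Vespa).
That clade contains 4 terminal taxa: Hylobates, Lutra, Raphanus, Vespa.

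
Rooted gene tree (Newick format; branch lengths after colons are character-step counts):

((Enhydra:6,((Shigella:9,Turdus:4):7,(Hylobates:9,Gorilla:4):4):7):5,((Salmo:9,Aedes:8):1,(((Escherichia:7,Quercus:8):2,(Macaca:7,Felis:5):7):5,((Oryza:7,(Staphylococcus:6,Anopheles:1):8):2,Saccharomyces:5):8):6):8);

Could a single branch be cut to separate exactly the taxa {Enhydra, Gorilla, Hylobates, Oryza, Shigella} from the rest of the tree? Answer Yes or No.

No

The MRCA of the listed taxa is the root, so the smallest clade containing them is the whole tree.
That clade also contains Aedes, Anopheles, Escherichia, Felis, Macaca, Quercus, Saccharomyces, Salmo, Staphylococcus, Turdus, which are not in the proposed group, so the group is not monophyletic.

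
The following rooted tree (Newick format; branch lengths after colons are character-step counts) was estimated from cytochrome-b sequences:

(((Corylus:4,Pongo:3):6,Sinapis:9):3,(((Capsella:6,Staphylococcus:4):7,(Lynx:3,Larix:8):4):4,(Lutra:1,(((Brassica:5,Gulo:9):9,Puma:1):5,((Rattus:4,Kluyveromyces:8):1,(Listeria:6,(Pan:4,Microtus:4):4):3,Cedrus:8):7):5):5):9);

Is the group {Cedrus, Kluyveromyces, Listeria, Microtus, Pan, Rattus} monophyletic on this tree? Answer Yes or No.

Yes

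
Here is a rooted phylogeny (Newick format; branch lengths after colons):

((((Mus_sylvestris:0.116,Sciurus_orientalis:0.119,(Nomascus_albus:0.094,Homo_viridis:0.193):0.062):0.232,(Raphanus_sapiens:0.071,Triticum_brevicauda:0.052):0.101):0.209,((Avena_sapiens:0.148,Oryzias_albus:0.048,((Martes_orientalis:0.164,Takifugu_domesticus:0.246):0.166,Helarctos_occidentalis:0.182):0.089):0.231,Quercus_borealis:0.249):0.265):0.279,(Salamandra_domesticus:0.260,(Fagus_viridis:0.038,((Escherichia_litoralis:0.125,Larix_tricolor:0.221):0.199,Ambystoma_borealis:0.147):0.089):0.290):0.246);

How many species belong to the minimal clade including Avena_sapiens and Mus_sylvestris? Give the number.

12

The MRCA of Avena_sapiens and Mus_sylvestris is the node subtending (((Mus_sylvestris,Sciurus_orientalis,(Nomascus_albus,Homo_viridis)),(Raphanus_sapiens,Triticum_brevicauda)),((Avena_sapiens,Oryzias_albus,((Martes_orientalis,Takifugu_domesticus),Helarctos_occidentalis)),Quercus_borealis)).
That clade contains 12 terminal taxa: Avena_sapiens, Helarctos_occidentalis, Homo_viridis, Martes_orientalis, Mus_sylvestris, Nomascus_albus, Oryzias_albus, Quercus_borealis, Raphanus_sapiens, Sciurus_orientalis, Takifugu_domesticus, Triticum_brevicauda.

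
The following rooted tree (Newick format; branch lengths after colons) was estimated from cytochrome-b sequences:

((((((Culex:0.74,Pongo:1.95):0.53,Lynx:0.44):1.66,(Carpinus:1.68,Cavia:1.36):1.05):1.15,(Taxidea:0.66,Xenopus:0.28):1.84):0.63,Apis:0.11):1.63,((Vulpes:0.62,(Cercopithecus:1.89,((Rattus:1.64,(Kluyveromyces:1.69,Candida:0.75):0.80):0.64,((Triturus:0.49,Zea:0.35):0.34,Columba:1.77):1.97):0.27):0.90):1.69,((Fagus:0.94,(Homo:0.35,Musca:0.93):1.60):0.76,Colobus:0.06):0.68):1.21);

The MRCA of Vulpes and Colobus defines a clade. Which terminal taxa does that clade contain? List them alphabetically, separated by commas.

Tracing Vulpes: it sits inside (Vulpes,(Cercopithecus,((Rattus,(Kluyveromyces,Candida)),((Triturus,Zea),Columba)))).
Tracing Colobus: it sits inside ((Fagus,(Homo,Musca)),Colobus).
The smallest clade enclosing both is ((Vulpes,(Cercopithecus,((Rattus,(Kluyveromyces,Candida)),((Triturus,Zea),Columba)))),((Fagus,(Homo,Musca)),Colobus)); the answer is its 12 terminal taxa in alphabetical order.

Candida, Cercopithecus, Colobus, Columba, Fagus, Homo, Kluyveromyces, Musca, Rattus, Triturus, Vulpes, Zea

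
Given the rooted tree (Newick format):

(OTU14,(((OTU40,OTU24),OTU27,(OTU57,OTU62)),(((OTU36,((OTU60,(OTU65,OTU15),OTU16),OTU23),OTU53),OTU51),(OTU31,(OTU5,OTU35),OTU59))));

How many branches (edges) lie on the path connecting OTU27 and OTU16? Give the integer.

The MRCA of OTU27 and OTU16 is the node subtending (((OTU40,OTU24),OTU27,(OTU57,OTU62)),(((OTU36,((OTU60,(OTU65,OTU15),OTU16),OTU23),OTU53),OTU51),(OTU31,(OTU5,OTU35),OTU59))).
From OTU27 up to that node: 2 branches. From OTU16 up to the same node: 6 branches. Total: 2 + 6 = 8.

8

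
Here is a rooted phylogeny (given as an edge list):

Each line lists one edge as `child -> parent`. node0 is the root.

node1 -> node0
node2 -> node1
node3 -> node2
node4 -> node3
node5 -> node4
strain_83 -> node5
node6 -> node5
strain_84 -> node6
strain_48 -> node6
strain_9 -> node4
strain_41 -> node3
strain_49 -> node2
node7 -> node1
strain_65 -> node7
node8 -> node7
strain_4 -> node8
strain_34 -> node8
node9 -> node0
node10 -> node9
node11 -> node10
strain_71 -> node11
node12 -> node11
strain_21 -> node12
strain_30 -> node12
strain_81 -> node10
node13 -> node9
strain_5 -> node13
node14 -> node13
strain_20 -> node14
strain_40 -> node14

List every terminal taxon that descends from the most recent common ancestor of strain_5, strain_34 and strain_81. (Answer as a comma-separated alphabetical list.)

strain_20, strain_21, strain_30, strain_34, strain_4, strain_40, strain_41, strain_48, strain_49, strain_5, strain_65, strain_71, strain_81, strain_83, strain_84, strain_9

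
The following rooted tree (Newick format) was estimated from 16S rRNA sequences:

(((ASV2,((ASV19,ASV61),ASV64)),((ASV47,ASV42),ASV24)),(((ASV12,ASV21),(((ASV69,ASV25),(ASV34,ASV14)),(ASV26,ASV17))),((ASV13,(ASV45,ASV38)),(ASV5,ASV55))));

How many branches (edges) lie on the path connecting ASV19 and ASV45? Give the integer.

10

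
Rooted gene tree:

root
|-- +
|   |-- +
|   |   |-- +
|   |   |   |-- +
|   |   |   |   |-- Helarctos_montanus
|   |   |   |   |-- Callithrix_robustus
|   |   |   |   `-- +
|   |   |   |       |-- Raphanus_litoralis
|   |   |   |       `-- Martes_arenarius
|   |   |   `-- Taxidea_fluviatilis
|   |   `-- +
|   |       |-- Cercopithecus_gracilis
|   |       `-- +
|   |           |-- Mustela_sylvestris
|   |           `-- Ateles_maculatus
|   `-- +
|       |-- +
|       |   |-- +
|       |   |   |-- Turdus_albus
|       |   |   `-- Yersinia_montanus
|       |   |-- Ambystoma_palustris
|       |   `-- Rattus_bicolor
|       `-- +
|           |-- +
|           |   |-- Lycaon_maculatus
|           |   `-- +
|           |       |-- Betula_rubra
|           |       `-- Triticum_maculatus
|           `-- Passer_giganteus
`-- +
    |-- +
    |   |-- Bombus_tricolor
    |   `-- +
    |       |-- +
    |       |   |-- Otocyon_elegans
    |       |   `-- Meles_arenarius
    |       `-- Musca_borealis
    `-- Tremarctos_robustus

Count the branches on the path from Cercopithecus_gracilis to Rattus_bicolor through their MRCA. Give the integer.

6

The MRCA of Cercopithecus_gracilis and Rattus_bicolor is the node subtending ((((Helarctos_montanus,Callithrix_robustus,(Raphanus_litoralis,Martes_arenarius)),Taxidea_fluviatilis),(Cercopithecus_gracilis,(Mustela_sylvestris,Ateles_maculatus))),(((Turdus_albus,Yersinia_montanus),Ambystoma_palustris,Rattus_bicolor),((Lycaon_maculatus,(Betula_rubra,Triticum_maculatus)),Passer_giganteus))).
From Cercopithecus_gracilis up to that node: 3 branches. From Rattus_bicolor up to the same node: 3 branches. Total: 3 + 3 = 6.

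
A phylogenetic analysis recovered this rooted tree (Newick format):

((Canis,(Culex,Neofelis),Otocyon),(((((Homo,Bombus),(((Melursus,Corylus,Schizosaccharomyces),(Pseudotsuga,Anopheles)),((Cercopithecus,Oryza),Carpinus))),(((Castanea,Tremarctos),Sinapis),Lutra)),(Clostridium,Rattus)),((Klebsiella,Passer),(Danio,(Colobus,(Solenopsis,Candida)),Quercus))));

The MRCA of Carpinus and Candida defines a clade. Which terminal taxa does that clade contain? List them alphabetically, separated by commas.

Tracing Carpinus: it sits inside ((Cercopithecus,Oryza),Carpinus).
Tracing Candida: it sits inside (Solenopsis,Candida).
The smallest clade enclosing both is (((((Homo,Bombus),(((Melursus,Corylus,Schizosaccharomyces),(Pseudotsuga,Anopheles)),((Cercopithecus,Oryza),Carpinus))),(((Castanea,Tremarctos),Sinapis),Lutra)),(Clostridium,Rattus)),((Klebsiella,Passer),(Danio,(Colobus,(Solenopsis,Candida)),Quercus))); the answer is its 23 terminal taxa in alphabetical order.

Anopheles, Bombus, Candida, Carpinus, Castanea, Cercopithecus, Clostridium, Colobus, Corylus, Danio, Homo, Klebsiella, Lutra, Melursus, Oryza, Passer, Pseudotsuga, Quercus, Rattus, Schizosaccharomyces, Sinapis, Solenopsis, Tremarctos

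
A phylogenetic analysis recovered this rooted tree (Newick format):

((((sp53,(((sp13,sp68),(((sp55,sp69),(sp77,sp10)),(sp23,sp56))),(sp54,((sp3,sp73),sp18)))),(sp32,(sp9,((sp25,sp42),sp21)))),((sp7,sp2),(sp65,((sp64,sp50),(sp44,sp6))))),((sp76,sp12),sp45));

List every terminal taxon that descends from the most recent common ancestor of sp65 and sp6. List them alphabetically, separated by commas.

sp44, sp50, sp6, sp64, sp65

Tracing sp65: it sits inside (sp65,((sp64,sp50),(sp44,sp6))).
Tracing sp6: it sits inside (sp44,sp6).
The smallest clade enclosing both is (sp65,((sp64,sp50),(sp44,sp6))); the answer is its 5 terminal taxa in alphabetical order.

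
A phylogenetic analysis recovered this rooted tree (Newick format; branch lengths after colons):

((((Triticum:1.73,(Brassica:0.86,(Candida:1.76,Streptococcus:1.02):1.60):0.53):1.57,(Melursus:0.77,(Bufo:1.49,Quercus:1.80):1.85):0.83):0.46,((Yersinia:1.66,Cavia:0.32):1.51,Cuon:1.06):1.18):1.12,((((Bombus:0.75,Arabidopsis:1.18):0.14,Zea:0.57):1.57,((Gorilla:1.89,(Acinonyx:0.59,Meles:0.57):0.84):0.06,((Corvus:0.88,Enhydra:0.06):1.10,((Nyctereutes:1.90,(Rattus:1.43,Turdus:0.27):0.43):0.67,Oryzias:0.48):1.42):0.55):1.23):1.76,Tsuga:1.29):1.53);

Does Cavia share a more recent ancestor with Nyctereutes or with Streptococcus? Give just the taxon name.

The MRCA of Cavia and Streptococcus subtends (((Triticum,(Brassica,(Candida,Streptococcus))),(Melursus,(Bufo,Quercus))),((Yersinia,Cavia),Cuon)) (10 taxa).
The MRCA of Cavia and Nyctereutes is the root, subtending the entire tree (23 taxa).
The first is nested inside the second, so Cavia shares a more recent common ancestor with Streptococcus.

Streptococcus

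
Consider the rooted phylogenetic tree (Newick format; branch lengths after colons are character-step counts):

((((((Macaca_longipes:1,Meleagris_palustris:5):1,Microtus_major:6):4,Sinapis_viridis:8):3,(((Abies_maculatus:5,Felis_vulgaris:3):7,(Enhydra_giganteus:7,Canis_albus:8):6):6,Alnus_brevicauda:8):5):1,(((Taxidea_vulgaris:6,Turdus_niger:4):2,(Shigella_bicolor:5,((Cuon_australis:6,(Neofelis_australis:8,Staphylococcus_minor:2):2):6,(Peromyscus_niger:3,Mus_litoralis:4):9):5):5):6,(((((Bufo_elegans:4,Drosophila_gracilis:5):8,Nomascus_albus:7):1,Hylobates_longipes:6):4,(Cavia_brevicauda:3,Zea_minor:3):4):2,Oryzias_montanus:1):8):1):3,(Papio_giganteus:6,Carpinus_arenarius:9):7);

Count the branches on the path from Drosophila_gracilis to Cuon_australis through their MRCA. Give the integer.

11

The MRCA of Drosophila_gracilis and Cuon_australis is the node subtending (((Taxidea_vulgaris,Turdus_niger),(Shigella_bicolor,((Cuon_australis,(Neofelis_australis,Staphylococcus_minor)),(Peromyscus_niger,Mus_litoralis)))),(((((Bufo_elegans,Drosophila_gracilis),Nomascus_albus),Hylobates_longipes),(Cavia_brevicauda,Zea_minor)),Oryzias_montanus)).
From Drosophila_gracilis up to that node: 6 branches. From Cuon_australis up to the same node: 5 branches. Total: 6 + 5 = 11.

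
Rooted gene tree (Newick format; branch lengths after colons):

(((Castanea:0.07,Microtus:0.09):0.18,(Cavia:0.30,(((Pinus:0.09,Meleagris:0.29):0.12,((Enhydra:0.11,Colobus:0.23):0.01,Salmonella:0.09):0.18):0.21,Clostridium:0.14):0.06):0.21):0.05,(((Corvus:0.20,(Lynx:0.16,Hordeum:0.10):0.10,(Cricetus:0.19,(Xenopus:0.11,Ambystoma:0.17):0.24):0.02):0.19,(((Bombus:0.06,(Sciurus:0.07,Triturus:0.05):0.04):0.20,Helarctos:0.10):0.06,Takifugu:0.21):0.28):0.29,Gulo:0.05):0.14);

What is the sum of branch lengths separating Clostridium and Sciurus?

The path runs Clostridium → … → MRCA → … → Sciurus; the MRCA is the root of the tree.
Branch lengths along that path: 0.14 + 0.06 + 0.21 + 0.05 + 0.14 + 0.29 + 0.28 + 0.06 + 0.20 + 0.04 + 0.07 = 1.54.

1.54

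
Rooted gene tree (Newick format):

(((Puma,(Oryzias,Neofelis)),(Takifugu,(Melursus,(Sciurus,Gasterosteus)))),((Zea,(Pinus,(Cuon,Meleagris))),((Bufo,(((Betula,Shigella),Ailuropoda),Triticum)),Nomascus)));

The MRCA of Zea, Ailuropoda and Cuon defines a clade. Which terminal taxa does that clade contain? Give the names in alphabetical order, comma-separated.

Tracing Zea: it sits inside (Zea,(Pinus,(Cuon,Meleagris))).
Tracing Ailuropoda: it sits inside ((Betula,Shigella),Ailuropoda).
Tracing Cuon: it sits inside (Cuon,Meleagris).
The smallest clade enclosing all 3 is ((Zea,(Pinus,(Cuon,Meleagris))),((Bufo,(((Betula,Shigella),Ailuropoda),Triticum)),Nomascus)); the answer is its 10 terminal taxa in alphabetical order.

Ailuropoda, Betula, Bufo, Cuon, Meleagris, Nomascus, Pinus, Shigella, Triticum, Zea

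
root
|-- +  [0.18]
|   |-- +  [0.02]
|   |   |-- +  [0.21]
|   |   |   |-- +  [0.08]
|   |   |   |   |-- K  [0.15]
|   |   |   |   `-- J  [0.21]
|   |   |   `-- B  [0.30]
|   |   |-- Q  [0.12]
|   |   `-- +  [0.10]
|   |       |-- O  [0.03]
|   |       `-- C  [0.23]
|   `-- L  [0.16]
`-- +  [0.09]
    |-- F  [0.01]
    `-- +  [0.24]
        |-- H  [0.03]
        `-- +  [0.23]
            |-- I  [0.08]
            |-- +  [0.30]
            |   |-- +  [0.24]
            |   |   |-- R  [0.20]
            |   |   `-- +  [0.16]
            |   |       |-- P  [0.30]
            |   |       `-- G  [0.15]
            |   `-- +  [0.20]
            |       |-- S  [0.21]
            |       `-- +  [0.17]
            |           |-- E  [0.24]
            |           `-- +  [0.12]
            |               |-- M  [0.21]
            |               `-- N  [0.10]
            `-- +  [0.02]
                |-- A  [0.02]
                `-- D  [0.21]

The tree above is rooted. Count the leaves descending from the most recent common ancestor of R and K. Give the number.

The MRCA of R and K is the root, so the clade is the entire tree.
That clade contains 19 terminal taxa: A, B, C, D, E, F, G, H, I, J, K, L, M, N, O, P, Q, R, S.

19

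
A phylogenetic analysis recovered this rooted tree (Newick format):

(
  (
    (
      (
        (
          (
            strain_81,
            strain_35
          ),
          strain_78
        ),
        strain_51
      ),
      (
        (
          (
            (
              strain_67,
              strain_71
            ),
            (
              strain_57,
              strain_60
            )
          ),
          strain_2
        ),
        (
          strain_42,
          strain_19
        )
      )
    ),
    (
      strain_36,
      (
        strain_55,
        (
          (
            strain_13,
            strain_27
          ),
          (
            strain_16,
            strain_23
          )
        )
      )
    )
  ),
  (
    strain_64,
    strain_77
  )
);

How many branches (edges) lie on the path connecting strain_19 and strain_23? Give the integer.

9

The MRCA of strain_19 and strain_23 is the node subtending (((((strain_81,strain_35),strain_78),strain_51),((((strain_67,strain_71),(strain_57,strain_60)),strain_2),(strain_42,strain_19))),(strain_36,(strain_55,((strain_13,strain_27),(strain_16,strain_23))))).
From strain_19 up to that node: 4 branches. From strain_23 up to the same node: 5 branches. Total: 4 + 5 = 9.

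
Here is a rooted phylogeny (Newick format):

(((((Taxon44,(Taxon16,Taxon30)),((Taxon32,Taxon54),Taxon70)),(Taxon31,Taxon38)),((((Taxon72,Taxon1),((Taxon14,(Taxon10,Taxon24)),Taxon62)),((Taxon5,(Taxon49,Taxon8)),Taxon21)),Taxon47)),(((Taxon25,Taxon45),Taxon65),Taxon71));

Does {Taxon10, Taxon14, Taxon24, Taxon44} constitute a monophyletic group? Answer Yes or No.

The MRCA of the listed taxa subtends ((((Taxon44,(Taxon16,Taxon30)),((Taxon32,Taxon54),Taxon70)),(Taxon31,Taxon38)),((((Taxon72,Taxon1),((Taxon14,(Taxon10,Taxon24)),Taxon62)),((Taxon5,(Taxon49,Taxon8)),Taxon21)),Taxon47)).
That clade also contains Taxon1, Taxon16, Taxon21, Taxon30, Taxon31, Taxon32, Taxon38, Taxon47, Taxon49, Taxon5, Taxon54, Taxon62, Taxon70, Taxon72, Taxon8, which are not in the proposed group, so the group is not monophyletic.

No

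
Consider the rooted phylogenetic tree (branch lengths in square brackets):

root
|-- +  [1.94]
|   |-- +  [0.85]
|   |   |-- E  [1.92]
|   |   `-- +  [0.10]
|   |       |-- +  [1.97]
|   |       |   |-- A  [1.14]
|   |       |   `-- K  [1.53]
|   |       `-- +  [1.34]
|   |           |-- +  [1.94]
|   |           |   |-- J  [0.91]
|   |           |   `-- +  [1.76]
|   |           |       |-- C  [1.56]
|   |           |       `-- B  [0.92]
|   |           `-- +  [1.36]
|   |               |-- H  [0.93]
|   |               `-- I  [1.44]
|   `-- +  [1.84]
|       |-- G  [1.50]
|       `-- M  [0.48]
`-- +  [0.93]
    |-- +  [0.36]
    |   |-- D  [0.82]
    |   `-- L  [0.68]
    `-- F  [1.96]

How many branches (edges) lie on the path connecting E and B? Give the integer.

The MRCA of E and B is the node subtending (E,((A,K),((J,(C,B)),(H,I)))).
From E up to that node: 1 branch. From B up to the same node: 5 branches. Total: 1 + 5 = 6.

6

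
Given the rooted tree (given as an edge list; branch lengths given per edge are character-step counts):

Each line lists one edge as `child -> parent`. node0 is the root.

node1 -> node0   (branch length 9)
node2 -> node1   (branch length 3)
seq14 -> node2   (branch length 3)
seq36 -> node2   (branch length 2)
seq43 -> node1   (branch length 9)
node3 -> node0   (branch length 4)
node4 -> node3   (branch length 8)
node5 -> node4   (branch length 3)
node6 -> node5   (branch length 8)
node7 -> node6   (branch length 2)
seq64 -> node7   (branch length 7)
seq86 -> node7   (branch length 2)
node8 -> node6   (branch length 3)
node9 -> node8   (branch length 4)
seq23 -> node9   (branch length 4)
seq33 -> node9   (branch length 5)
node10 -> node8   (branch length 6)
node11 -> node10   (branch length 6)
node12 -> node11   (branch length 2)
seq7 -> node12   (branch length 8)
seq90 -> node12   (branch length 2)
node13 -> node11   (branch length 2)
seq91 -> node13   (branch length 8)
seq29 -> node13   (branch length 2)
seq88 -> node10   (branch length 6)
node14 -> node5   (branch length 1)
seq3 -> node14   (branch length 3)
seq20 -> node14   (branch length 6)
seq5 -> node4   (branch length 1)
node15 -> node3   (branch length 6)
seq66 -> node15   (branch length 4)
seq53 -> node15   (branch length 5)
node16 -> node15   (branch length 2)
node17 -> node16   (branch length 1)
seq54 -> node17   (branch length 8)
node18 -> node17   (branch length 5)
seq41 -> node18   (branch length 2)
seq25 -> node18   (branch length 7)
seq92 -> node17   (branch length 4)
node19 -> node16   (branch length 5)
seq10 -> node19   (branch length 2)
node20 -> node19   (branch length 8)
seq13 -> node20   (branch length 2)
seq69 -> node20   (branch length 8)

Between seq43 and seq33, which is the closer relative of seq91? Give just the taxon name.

The MRCA of seq91 and seq33 subtends ((seq23,seq33),(((seq7,seq90),(seq91,seq29)),seq88)) (7 taxa).
The MRCA of seq91 and seq43 is the root, subtending the entire tree (24 taxa).
The first is nested inside the second, so seq91 shares a more recent common ancestor with seq33.

seq33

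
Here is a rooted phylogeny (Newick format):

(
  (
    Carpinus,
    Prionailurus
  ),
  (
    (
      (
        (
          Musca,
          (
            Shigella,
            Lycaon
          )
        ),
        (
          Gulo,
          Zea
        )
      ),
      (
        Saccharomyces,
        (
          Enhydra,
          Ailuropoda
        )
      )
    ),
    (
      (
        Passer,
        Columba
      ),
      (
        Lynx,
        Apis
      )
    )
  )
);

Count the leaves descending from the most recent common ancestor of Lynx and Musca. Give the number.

12

The MRCA of Lynx and Musca is the node subtending ((((Musca,(Shigella,Lycaon)),(Gulo,Zea)),(Saccharomyces,(Enhydra,Ailuropoda))),((Passer,Columba),(Lynx,Apis))).
That clade contains 12 terminal taxa: Ailuropoda, Apis, Columba, Enhydra, Gulo, Lycaon, Lynx, Musca, Passer, Saccharomyces, Shigella, Zea.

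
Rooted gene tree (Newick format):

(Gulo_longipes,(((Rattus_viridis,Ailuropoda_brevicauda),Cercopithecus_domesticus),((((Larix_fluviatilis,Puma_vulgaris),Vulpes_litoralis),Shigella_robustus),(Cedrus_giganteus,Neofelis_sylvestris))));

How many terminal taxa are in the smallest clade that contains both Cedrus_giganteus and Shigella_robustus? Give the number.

The MRCA of Cedrus_giganteus and Shigella_robustus is the node subtending ((((Larix_fluviatilis,Puma_vulgaris),Vulpes_litoralis),Shigella_robustus),(Cedrus_giganteus,Neofelis_sylvestris)).
That clade contains 6 terminal taxa: Cedrus_giganteus, Larix_fluviatilis, Neofelis_sylvestris, Puma_vulgaris, Shigella_robustus, Vulpes_litoralis.

6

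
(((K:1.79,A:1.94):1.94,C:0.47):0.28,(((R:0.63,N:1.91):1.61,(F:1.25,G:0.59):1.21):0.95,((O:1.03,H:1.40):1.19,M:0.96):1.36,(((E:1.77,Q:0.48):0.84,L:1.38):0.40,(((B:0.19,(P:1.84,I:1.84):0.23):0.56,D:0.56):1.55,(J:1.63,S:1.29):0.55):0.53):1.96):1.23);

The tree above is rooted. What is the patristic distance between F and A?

8.80

The path runs F → … → MRCA → … → A; the MRCA is the root of the tree.
Branch lengths along that path: 1.25 + 1.21 + 0.95 + 1.23 + 0.28 + 1.94 + 1.94 = 8.80.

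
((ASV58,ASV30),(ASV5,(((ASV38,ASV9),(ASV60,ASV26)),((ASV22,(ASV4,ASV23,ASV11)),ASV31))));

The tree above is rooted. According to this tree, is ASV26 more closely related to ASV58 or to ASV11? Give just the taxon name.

ASV11

The MRCA of ASV26 and ASV11 subtends (((ASV38,ASV9),(ASV60,ASV26)),((ASV22,(ASV4,ASV23,ASV11)),ASV31)) (9 taxa).
The MRCA of ASV26 and ASV58 is the root, subtending the entire tree (12 taxa).
The first is nested inside the second, so ASV26 shares a more recent common ancestor with ASV11.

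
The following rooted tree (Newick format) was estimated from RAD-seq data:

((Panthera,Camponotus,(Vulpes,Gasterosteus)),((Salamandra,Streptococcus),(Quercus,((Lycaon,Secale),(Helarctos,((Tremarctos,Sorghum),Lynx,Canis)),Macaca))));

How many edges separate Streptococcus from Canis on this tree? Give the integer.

7

The MRCA of Streptococcus and Canis is the node subtending ((Salamandra,Streptococcus),(Quercus,((Lycaon,Secale),(Helarctos,((Tremarctos,Sorghum),Lynx,Canis)),Macaca))).
From Streptococcus up to that node: 2 branches. From Canis up to the same node: 5 branches. Total: 2 + 5 = 7.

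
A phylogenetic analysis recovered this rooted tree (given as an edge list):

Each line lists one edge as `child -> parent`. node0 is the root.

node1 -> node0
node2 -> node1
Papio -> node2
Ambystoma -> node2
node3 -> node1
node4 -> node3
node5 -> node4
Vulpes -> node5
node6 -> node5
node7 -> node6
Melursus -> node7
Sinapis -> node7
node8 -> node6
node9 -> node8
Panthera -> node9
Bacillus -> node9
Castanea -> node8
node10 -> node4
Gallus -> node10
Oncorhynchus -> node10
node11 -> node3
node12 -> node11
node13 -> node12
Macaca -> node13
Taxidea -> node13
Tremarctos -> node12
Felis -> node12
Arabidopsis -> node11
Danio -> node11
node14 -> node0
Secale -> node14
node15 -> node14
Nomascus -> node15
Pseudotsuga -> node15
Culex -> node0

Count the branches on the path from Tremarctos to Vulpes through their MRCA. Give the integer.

6

The MRCA of Tremarctos and Vulpes is the node subtending (((Vulpes,((Melursus,Sinapis),((Panthera,Bacillus),Castanea))),(Gallus,Oncorhynchus)),(((Macaca,Taxidea),Tremarctos,Felis),Arabidopsis,Danio)).
From Tremarctos up to that node: 3 branches. From Vulpes up to the same node: 3 branches. Total: 3 + 3 = 6.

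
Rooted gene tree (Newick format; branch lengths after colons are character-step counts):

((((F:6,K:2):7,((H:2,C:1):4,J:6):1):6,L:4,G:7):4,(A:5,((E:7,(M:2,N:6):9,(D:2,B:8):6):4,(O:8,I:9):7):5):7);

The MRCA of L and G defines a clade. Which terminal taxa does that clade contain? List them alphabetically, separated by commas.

Tracing L: it sits inside (((F,K),((H,C),J)),L,G).
Tracing G: it sits inside (((F,K),((H,C),J)),L,G).
The smallest clade enclosing both is (((F,K),((H,C),J)),L,G); the answer is its 7 terminal taxa in alphabetical order.

C, F, G, H, J, K, L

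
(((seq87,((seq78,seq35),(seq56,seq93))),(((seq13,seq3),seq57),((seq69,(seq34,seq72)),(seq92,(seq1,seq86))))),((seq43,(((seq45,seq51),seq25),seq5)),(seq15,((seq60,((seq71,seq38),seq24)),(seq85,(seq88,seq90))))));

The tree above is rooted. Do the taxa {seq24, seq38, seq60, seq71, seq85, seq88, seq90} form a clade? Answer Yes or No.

Yes

The most recent common ancestor of these taxa subtends ((seq60,((seq71,seq38),seq24)),(seq85,(seq88,seq90))).
That clade has exactly 7 tips — every listed taxon and nothing else — so the group is monophyletic.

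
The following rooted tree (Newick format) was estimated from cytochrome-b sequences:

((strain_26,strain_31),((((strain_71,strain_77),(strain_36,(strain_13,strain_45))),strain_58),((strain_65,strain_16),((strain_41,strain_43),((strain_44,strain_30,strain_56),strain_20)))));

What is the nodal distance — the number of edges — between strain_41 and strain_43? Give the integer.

The MRCA of strain_41 and strain_43 is the node subtending (strain_41,strain_43).
From strain_41 up to that node: 1 branch. From strain_43 up to the same node: 1 branch. Total: 1 + 1 = 2.

2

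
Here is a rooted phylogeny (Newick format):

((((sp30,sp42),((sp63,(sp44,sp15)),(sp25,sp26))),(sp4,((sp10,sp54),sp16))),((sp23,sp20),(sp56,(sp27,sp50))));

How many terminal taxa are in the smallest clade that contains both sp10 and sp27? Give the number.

The MRCA of sp10 and sp27 is the root, so the clade is the entire tree.
That clade contains 16 terminal taxa: sp10, sp15, sp16, sp20, sp23, sp25, sp26, sp27, sp30, sp4, sp42, sp44, sp50, sp54, sp56, sp63.

16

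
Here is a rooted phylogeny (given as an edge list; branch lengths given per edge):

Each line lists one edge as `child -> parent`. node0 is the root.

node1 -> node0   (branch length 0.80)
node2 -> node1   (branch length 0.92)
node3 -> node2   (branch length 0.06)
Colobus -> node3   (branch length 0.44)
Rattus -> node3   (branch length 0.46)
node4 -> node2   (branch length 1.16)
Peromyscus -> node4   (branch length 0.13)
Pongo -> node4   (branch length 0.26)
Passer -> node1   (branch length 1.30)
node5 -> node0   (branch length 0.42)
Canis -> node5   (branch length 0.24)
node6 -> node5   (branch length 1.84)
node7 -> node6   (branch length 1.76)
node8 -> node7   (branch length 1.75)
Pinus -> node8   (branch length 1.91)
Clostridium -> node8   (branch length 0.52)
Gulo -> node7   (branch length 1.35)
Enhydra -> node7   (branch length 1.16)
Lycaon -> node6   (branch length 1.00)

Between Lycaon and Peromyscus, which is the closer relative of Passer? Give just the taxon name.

Peromyscus

The MRCA of Passer and Peromyscus subtends (((Colobus,Rattus),(Peromyscus,Pongo)),Passer) (5 taxa).
The MRCA of Passer and Lycaon is the root, subtending the entire tree (11 taxa).
The first is nested inside the second, so Passer shares a more recent common ancestor with Peromyscus.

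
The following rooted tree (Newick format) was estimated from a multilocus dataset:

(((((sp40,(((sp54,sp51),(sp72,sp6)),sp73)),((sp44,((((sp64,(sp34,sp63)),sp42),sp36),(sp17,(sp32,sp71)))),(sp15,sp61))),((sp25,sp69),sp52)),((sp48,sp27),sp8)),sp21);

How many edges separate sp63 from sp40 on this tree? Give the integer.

10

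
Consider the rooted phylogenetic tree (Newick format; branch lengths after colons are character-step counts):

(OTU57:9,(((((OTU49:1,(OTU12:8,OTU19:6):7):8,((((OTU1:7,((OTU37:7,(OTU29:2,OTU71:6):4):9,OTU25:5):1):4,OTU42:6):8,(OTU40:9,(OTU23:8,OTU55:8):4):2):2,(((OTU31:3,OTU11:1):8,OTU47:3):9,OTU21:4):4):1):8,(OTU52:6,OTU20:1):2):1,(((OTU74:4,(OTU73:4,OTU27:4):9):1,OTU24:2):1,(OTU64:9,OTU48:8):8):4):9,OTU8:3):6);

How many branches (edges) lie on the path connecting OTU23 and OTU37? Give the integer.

8

The MRCA of OTU23 and OTU37 is the node subtending (((OTU1,((OTU37,(OTU29,OTU71)),OTU25)),OTU42),(OTU40,(OTU23,OTU55))).
From OTU23 up to that node: 3 branches. From OTU37 up to the same node: 5 branches. Total: 3 + 5 = 8.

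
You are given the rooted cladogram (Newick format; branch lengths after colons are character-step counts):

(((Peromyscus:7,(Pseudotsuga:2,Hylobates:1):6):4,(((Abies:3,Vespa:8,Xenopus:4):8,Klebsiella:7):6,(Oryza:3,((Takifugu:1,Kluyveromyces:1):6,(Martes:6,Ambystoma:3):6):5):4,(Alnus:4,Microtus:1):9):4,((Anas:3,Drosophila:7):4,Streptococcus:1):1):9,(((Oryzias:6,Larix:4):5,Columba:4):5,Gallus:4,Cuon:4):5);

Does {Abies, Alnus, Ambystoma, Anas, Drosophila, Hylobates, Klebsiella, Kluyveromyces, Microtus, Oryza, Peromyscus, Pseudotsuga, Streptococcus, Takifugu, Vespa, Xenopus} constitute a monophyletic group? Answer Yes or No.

No

The MRCA of the listed taxa subtends ((Peromyscus,(Pseudotsuga,Hylobates)),(((Abies,Vespa,Xenopus),Klebsiella),(Oryza,((Takifugu,Kluyveromyces),(Martes,Ambystoma))),(Alnus,Microtus)),((Anas,Drosophila),Streptococcus)).
That clade also contains Martes, which is not in the proposed group, so the group is not monophyletic.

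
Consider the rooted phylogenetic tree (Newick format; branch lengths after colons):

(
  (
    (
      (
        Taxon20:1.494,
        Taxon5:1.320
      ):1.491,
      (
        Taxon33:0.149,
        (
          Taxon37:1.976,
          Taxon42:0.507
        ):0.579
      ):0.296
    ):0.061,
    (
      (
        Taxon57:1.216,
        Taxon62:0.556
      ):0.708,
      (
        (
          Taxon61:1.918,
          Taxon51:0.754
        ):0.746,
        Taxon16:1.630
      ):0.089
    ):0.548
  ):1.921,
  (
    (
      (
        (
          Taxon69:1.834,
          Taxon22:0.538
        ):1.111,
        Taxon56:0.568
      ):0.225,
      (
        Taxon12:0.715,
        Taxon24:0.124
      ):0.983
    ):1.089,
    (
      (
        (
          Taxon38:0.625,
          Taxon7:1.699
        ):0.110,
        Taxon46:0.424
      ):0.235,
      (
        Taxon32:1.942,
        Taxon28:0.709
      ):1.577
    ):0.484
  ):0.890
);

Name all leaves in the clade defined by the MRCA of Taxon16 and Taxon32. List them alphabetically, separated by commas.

Taxon12, Taxon16, Taxon20, Taxon22, Taxon24, Taxon28, Taxon32, Taxon33, Taxon37, Taxon38, Taxon42, Taxon46, Taxon5, Taxon51, Taxon56, Taxon57, Taxon61, Taxon62, Taxon69, Taxon7

Tracing Taxon16: it sits inside ((Taxon61,Taxon51),Taxon16).
Tracing Taxon32: it sits inside (Taxon32,Taxon28).
The smallest clade enclosing both is the whole tree (their MRCA is the root), so the answer is all 20 tips in alphabetical order.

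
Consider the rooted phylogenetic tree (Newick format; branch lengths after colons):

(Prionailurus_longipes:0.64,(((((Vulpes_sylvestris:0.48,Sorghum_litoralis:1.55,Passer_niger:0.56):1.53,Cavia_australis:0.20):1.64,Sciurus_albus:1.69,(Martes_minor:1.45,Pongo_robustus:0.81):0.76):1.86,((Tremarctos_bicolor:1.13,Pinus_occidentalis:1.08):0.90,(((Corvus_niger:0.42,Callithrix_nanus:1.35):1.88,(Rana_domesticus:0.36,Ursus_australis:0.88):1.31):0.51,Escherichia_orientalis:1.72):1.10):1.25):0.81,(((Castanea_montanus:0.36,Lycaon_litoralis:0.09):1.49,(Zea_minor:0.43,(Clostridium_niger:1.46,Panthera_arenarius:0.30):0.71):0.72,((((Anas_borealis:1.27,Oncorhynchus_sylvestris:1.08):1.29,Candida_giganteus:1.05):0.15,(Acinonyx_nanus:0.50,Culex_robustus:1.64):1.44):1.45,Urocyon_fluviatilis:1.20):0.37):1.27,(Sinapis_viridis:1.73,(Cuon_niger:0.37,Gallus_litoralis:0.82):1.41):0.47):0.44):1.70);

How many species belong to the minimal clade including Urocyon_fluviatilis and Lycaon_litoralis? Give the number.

11

The MRCA of Urocyon_fluviatilis and Lycaon_litoralis is the node subtending ((Castanea_montanus,Lycaon_litoralis),(Zea_minor,(Clostridium_niger,Panthera_arenarius)),((((Anas_borealis,Oncorhynchus_sylvestris),Candida_giganteus),(Acinonyx_nanus,Culex_robustus)),Urocyon_fluviatilis)).
That clade contains 11 terminal taxa: Acinonyx_nanus, Anas_borealis, Candida_giganteus, Castanea_montanus, Clostridium_niger, Culex_robustus, Lycaon_litoralis, Oncorhynchus_sylvestris, Panthera_arenarius, Urocyon_fluviatilis, Zea_minor.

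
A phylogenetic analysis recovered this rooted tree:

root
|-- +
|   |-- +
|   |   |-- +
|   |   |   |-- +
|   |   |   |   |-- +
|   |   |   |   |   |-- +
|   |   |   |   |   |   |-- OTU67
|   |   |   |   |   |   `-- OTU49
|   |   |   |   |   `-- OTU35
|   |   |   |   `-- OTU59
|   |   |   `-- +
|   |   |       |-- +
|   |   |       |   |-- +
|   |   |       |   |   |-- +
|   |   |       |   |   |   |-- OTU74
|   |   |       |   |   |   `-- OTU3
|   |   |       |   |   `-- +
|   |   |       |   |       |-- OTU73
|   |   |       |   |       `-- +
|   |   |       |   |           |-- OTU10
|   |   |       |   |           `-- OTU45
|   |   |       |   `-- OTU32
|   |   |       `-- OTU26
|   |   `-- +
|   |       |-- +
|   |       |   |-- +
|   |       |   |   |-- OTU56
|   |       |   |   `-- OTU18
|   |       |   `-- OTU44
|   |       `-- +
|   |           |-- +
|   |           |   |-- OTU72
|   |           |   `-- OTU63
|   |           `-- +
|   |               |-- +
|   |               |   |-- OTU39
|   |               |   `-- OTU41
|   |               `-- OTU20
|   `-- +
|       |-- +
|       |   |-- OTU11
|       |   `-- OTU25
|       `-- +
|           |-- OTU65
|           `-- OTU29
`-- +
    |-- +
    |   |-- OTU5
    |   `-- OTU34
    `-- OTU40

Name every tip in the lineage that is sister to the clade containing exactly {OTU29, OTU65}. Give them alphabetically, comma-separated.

The clade containing exactly {OTU29, OTU65} attaches to the tree at the node subtending ((OTU11,OTU25),(OTU65,OTU29)).
The other lineage descending from that same node — the sister group — is (OTU11,OTU25); its 2 tips in alphabetical order are the answer.

OTU11, OTU25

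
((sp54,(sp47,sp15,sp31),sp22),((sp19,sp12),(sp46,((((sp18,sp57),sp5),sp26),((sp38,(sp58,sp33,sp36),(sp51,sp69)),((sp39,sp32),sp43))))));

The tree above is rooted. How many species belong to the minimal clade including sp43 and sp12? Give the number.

The MRCA of sp43 and sp12 is the node subtending ((sp19,sp12),(sp46,((((sp18,sp57),sp5),sp26),((sp38,(sp58,sp33,sp36),(sp51,sp69)),((sp39,sp32),sp43))))).
That clade contains 16 terminal taxa: sp12, sp18, sp19, sp26, sp32, sp33, sp36, sp38, sp39, sp43, sp46, sp5, sp51, sp57, sp58, sp69.

16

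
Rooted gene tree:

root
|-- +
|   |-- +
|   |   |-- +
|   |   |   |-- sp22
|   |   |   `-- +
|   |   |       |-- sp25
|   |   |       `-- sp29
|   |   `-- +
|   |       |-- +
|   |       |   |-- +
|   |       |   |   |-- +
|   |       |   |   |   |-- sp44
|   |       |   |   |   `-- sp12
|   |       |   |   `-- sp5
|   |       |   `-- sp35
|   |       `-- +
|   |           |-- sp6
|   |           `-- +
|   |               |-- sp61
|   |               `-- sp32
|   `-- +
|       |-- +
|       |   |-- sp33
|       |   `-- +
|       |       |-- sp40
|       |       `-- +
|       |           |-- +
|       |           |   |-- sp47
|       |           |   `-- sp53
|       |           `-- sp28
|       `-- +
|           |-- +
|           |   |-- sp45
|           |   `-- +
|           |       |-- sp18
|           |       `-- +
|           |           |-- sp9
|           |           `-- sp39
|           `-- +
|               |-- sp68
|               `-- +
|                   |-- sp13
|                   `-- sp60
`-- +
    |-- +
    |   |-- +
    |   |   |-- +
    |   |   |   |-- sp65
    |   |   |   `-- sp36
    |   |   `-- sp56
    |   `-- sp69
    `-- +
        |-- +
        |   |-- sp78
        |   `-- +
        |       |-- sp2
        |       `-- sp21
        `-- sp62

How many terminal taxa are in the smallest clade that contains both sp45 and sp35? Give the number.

The MRCA of sp45 and sp35 is the node subtending (((sp22,(sp25,sp29)),((((sp44,sp12),sp5),sp35),(sp6,(sp61,sp32)))),((sp33,(sp40,((sp47,sp53),sp28))),((sp45,(sp18,(sp9,sp39))),(sp68,(sp13,sp60))))).
That clade contains 22 terminal taxa: sp12, sp13, sp18, sp22, sp25, sp28, sp29, sp32, sp33, sp35, sp39, sp40, sp44, sp45, sp47, sp5, sp53, sp6, sp60, sp61, sp68, sp9.

22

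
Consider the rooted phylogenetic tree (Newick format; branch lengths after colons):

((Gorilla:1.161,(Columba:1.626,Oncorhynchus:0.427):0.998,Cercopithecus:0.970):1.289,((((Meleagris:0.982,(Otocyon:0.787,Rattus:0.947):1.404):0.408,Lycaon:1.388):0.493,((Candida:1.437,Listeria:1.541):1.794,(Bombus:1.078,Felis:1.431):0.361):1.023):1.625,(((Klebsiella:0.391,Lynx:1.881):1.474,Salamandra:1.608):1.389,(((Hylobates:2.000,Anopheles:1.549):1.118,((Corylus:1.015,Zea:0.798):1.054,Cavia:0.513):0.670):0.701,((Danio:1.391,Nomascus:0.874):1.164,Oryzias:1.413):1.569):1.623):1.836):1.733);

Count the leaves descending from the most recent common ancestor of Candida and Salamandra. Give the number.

19

The MRCA of Candida and Salamandra is the node subtending ((((Meleagris,(Otocyon,Rattus)),Lycaon),((Candida,Listeria),(Bombus,Felis))),(((Klebsiella,Lynx),Salamandra),(((Hylobates,Anopheles),((Corylus,Zea),Cavia)),((Danio,Nomascus),Oryzias)))).
That clade contains 19 terminal taxa: Anopheles, Bombus, Candida, Cavia, Corylus, Danio, Felis, Hylobates, Klebsiella, Listeria, Lycaon, Lynx, Meleagris, Nomascus, Oryzias, Otocyon, Rattus, Salamandra, Zea.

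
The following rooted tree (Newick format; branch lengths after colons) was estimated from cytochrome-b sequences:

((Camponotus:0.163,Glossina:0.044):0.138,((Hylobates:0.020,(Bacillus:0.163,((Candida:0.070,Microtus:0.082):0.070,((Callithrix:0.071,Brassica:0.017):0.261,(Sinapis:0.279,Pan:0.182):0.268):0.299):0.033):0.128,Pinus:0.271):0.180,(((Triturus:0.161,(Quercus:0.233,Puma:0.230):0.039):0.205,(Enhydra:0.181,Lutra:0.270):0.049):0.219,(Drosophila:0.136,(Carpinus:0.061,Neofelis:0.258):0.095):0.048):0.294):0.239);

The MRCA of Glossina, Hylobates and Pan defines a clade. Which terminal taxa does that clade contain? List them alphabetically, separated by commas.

Bacillus, Brassica, Callithrix, Camponotus, Candida, Carpinus, Drosophila, Enhydra, Glossina, Hylobates, Lutra, Microtus, Neofelis, Pan, Pinus, Puma, Quercus, Sinapis, Triturus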